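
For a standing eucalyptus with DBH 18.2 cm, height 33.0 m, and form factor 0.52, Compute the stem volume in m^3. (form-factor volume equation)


Formula: V = pi * (DBH/200)^2 * H * ff
Radius = DBH/200 = 18.2/200 = 0.091 m
Radius^2 = 0.091^2 = 0.008281 m^2
V = pi * 0.008281 * 33.0 * 0.52
V = 0.446 m^3

0.446


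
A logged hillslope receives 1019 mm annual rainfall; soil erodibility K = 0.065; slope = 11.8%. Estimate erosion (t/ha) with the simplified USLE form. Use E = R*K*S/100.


Formula: E = R * K * S / 100  (simplified USLE)
R * K = 1019 * 0.065 = 66.235
E = 66.235 * 11.8 / 100 = 7.82 t/ha

7.82


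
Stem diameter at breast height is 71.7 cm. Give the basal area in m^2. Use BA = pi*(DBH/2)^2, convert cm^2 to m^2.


Formula: BA = pi * (DBH/2)^2 / 10000  (cm^2 to m^2)
Radius = DBH/2 = 71.7/2 = 35.85 cm
BA = pi * 35.85^2 / 10000
   = 4037.6456 cm^2 / 10000
   = 0.4038 m^2

0.4038


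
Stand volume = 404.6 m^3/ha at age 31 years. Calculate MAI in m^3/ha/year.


Formula: MAI = Total Volume / Stand Age
MAI = 404.6 m^3/ha / 31 years
MAI = 13.05 m^3/ha/year

13.05


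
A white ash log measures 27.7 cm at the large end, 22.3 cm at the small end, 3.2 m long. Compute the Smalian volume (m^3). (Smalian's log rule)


Smalian: V = (A1 + A2)/2 * L,  A = pi*(D/200)^2
A1 = pi*(27.7/200)^2 = 0.060263 m^2
A2 = pi*(22.3/200)^2 = 0.039057 m^2
V = (0.060263+0.039057)/2*3.2 = 0.1589 m^3

0.1589


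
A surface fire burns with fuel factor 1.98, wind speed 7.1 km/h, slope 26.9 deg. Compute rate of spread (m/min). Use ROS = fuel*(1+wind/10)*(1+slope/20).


Formula: ROS = fuel * (1 + wind/10) * (1 + slope/20)
Wind factor = 1 + 7.1/10 = 1.71
Slope factor = 1 + 26.9/20 = 2.345
ROS = 1.98 * 1.71 * 2.345 = 7.94 m/min

7.94


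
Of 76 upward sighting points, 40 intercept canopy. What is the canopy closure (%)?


Formula: Canopy closure = covered points / total points * 100
Closure = 40 / 76 * 100
Closure = 0.5263 * 100 = 52.6%

52.6


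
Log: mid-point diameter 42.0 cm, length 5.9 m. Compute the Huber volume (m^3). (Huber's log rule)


Huber: V = Am * L,  Am = pi*(Dm/200)^2
Am = pi*(42.0/200)^2 = 0.138544 m^2
V = 0.138544*5.9 = 0.8174 m^3

0.8174


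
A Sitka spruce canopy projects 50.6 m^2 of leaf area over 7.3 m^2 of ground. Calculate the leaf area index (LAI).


Formula: LAI = total leaf area / ground area  (dimensionless)
LAI = 50.6 m^2 / 7.3 m^2
LAI = 6.93

6.93


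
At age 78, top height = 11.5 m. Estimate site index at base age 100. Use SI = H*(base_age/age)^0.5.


Formula: SI = H_dom * (base_age / age)^0.5
Age ratio = 100 / 78 = 1.28205
sqrt(age_ratio) = 1.13228
SI = 11.5 * 1.13228 = 13.0 m

13.0


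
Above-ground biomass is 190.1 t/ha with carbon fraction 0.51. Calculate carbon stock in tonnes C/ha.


Formula: Carbon Stock = Biomass * Carbon Fraction
C = 190.1 t/ha * 0.51
C = 97.0 t C/ha

97.0


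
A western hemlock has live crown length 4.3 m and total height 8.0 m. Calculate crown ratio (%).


Formula: Crown Ratio = (Crown Length / Total Height) * 100
CR = (4.3 m / 8.0 m) * 100
CR = 0.5375 * 100 = 53.8%

53.8


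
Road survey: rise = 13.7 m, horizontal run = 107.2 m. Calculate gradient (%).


Formula: Gradient = rise / run * 100
Gradient = 13.7 / 107.2 * 100 = 12.8%

12.8


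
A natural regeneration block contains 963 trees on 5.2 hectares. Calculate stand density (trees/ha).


Formula: Stand Density = N_trees / Area_ha
Density = 963 trees / 5.2 ha
Density = 185 trees/ha

185


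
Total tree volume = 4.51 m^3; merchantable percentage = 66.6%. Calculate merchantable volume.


Formula: MV = V_total * (merchantable_pct / 100)
Merchantable fraction = 66.6% / 100 = 0.666
MV = 4.51 m^3 * 0.666 = 3.004 m^3

3.004


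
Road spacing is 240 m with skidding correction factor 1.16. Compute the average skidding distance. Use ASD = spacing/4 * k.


Formula: ASD = (spacing / 4) * correction
Uncorrected distance = spacing / 4 = 240 / 4 = 60 m
ASD = 60 * 1.16 = 70 m

70


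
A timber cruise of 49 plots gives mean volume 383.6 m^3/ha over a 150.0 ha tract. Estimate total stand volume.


Formula: Total Volume = Mean Volume per ha * Total Area
Total Volume = 383.6 m^3/ha * 150.0 ha
Total Volume = 57540 m^3

57540


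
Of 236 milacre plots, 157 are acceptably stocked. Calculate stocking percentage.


Formula: Stocking % = stocked plots / total plots * 100
Stocking = 157 / 236 * 100
Stocking = 0.6653 * 100 = 66.5%

66.5


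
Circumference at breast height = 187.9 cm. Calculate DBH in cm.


Formula: DBH = C / pi
DBH = 187.9 / pi
pi = 3.14159...
DBH = 59.8 cm

59.8


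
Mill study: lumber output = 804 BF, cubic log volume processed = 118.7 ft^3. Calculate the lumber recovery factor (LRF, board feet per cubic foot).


Formula: LRF = Lumber Output (BF) / Log Input (ft^3)
LRF = 804 BF / 118.7 ft^3
LRF = 6.77 BF/ft^3

6.77


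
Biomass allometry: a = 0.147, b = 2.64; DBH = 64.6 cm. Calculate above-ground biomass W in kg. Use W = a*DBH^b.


Formula: W = a * DBH^b  (allometric power law)
DBH^b = 64.6^2.64 = 60119.2906
W = 0.147 * 60119.2906 = 8837.5 kg

8837.5


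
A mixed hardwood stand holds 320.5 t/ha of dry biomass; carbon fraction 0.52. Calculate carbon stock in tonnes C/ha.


Formula: Carbon Stock = Biomass * Carbon Fraction
C = 320.5 t/ha * 0.52
C = 166.7 t C/ha

166.7


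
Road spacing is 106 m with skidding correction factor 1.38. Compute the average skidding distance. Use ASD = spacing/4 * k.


Formula: ASD = (spacing / 4) * correction
Uncorrected distance = spacing / 4 = 106 / 4 = 26.5 m
ASD = 26.5 * 1.38 = 37 m

37


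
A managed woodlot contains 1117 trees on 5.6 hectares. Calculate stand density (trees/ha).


Formula: Stand Density = N_trees / Area_ha
Density = 1117 trees / 5.6 ha
Density = 199 trees/ha

199


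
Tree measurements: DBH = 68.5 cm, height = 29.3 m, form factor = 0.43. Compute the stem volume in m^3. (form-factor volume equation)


Formula: V = pi * (DBH/200)^2 * H * ff
Radius = DBH/200 = 68.5/200 = 0.3425 m
Radius^2 = 0.3425^2 = 0.11730625 m^2
V = pi * 0.11730625 * 29.3 * 0.43
V = 4.643 m^3

4.643


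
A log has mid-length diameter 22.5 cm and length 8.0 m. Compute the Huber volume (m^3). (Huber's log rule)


Huber: V = Am * L,  Am = pi*(Dm/200)^2
Am = pi*(22.5/200)^2 = 0.039761 m^2
V = 0.039761*8.0 = 0.3181 m^3

0.3181


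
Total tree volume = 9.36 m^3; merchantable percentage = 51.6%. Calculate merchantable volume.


Formula: MV = V_total * (merchantable_pct / 100)
Merchantable fraction = 51.6% / 100 = 0.516
MV = 9.36 m^3 * 0.516 = 4.83 m^3

4.83


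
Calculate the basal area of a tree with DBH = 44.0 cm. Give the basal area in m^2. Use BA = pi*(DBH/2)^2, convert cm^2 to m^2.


Formula: BA = pi * (DBH/2)^2 / 10000  (cm^2 to m^2)
Radius = DBH/2 = 44.0/2 = 22.0 cm
BA = pi * 22.0^2 / 10000
   = 1520.5308 cm^2 / 10000
   = 0.1521 m^2

0.1521


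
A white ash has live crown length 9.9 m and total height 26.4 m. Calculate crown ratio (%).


Formula: Crown Ratio = (Crown Length / Total Height) * 100
CR = (9.9 m / 26.4 m) * 100
CR = 0.375 * 100 = 37.5%

37.5


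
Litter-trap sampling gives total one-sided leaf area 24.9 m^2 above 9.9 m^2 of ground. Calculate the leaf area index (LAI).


Formula: LAI = total leaf area / ground area  (dimensionless)
LAI = 24.9 m^2 / 9.9 m^2
LAI = 2.52

2.52


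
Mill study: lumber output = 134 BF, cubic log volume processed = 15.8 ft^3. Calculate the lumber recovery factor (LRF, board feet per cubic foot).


Formula: LRF = Lumber Output (BF) / Log Input (ft^3)
LRF = 134 BF / 15.8 ft^3
LRF = 8.48 BF/ft^3

8.48


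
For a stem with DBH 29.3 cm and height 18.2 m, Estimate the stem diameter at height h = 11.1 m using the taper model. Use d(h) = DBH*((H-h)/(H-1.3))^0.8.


Taper: d(h) = DBH * ((H - h) / (H - 1.3))^0.8
Numerator = H - h = 18.2 - 11.1 = 7.1 m
Denominator = H - 1.3 = 18.2 - 1.3 = 16.9 m
Ratio = 7.1 / 16.9 = 0.42012
d = 29.3 * 0.42012^0.8 = 14.6 cm

14.6


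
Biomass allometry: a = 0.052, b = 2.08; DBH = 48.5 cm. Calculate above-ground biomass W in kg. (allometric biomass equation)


Formula: W = a * DBH^b  (allometric power law)
DBH^b = 48.5^2.08 = 3208.8012
W = 0.052 * 3208.8012 = 166.9 kg

166.9


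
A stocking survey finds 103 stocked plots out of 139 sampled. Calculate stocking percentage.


Formula: Stocking % = stocked plots / total plots * 100
Stocking = 103 / 139 * 100
Stocking = 0.741 * 100 = 74.1%

74.1


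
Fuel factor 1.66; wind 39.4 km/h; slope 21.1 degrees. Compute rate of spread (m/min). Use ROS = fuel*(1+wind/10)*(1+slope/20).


Formula: ROS = fuel * (1 + wind/10) * (1 + slope/20)
Wind factor = 1 + 39.4/10 = 4.94
Slope factor = 1 + 21.1/20 = 2.055
ROS = 1.66 * 4.94 * 2.055 = 16.85 m/min

16.85


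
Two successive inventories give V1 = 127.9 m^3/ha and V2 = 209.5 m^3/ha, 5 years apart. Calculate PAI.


Formula: PAI = (V_T2 - V_T1) / (T2 - T1)
Volume increment = 209.5 - 127.9 = 81.6 m^3/ha
PAI = 81.6 / 5 = 16.32 m^3/ha/year

16.32


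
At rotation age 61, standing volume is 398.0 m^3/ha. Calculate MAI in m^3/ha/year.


Formula: MAI = Total Volume / Stand Age
MAI = 398.0 m^3/ha / 61 years
MAI = 6.52 m^3/ha/year

6.52


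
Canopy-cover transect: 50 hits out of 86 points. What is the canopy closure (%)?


Formula: Canopy closure = covered points / total points * 100
Closure = 50 / 86 * 100
Closure = 0.5814 * 100 = 58.1%

58.1


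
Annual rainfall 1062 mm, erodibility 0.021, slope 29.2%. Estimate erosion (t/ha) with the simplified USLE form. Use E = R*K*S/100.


Formula: E = R * K * S / 100  (simplified USLE)
R * K = 1062 * 0.021 = 22.302
E = 22.302 * 29.2 / 100 = 6.51 t/ha

6.51


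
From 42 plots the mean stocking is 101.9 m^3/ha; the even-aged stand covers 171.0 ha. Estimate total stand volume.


Formula: Total Volume = Mean Volume per ha * Total Area
Total Volume = 101.9 m^3/ha * 171.0 ha
Total Volume = 17425 m^3

17425


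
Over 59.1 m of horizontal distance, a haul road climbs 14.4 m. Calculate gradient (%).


Formula: Gradient = rise / run * 100
Gradient = 14.4 / 59.1 * 100 = 24.4%

24.4


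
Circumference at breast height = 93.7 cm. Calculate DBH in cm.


Formula: DBH = C / pi
DBH = 93.7 / pi
pi = 3.14159...
DBH = 29.8 cm

29.8


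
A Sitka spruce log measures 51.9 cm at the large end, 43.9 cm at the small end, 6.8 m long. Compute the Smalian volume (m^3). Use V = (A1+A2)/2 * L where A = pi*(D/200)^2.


Smalian: V = (A1 + A2)/2 * L,  A = pi*(D/200)^2
A1 = pi*(51.9/200)^2 = 0.211556 m^2
A2 = pi*(43.9/200)^2 = 0.151363 m^2
V = (0.211556+0.151363)/2*6.8 = 1.2339 m^3

1.2339


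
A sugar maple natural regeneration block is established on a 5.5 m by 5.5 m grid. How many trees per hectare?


Formula: TPH = 10000 m^2/ha / (spacing_x * spacing_y)
Area per tree = 5.5 m * 5.5 m = 30.25 m^2
TPH = 10000 / 30.25 = 331 trees/ha

331


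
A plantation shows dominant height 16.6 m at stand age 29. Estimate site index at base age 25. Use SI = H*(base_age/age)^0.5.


Formula: SI = H_dom * (base_age / age)^0.5
Age ratio = 25 / 29 = 0.86207
sqrt(age_ratio) = 0.92848
SI = 16.6 * 0.92848 = 15.4 m

15.4


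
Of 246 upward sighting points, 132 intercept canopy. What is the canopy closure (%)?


Formula: Canopy closure = covered points / total points * 100
Closure = 132 / 246 * 100
Closure = 0.5366 * 100 = 53.7%

53.7


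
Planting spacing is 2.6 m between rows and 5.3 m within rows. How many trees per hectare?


Formula: TPH = 10000 m^2/ha / (spacing_x * spacing_y)
Area per tree = 2.6 m * 5.3 m = 13.78 m^2
TPH = 10000 / 13.78 = 726 trees/ha

726


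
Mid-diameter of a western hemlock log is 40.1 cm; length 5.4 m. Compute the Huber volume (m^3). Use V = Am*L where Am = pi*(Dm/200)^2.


Huber: V = Am * L,  Am = pi*(Dm/200)^2
Am = pi*(40.1/200)^2 = 0.126293 m^2
V = 0.126293*5.4 = 0.682 m^3

0.682


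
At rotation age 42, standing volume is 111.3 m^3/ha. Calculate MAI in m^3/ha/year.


Formula: MAI = Total Volume / Stand Age
MAI = 111.3 m^3/ha / 42 years
MAI = 2.65 m^3/ha/year

2.65


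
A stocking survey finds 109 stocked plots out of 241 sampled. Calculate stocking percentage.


Formula: Stocking % = stocked plots / total plots * 100
Stocking = 109 / 241 * 100
Stocking = 0.4523 * 100 = 45.2%

45.2


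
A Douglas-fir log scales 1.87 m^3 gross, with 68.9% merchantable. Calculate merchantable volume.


Formula: MV = V_total * (merchantable_pct / 100)
Merchantable fraction = 68.9% / 100 = 0.689
MV = 1.87 m^3 * 0.689 = 1.288 m^3

1.288


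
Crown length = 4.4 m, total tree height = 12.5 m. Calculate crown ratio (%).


Formula: Crown Ratio = (Crown Length / Total Height) * 100
CR = (4.4 m / 12.5 m) * 100
CR = 0.352 * 100 = 35.2%

35.2


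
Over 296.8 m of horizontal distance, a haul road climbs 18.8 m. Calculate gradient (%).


Formula: Gradient = rise / run * 100
Gradient = 18.8 / 296.8 * 100 = 6.3%

6.3


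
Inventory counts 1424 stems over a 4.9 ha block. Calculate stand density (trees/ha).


Formula: Stand Density = N_trees / Area_ha
Density = 1424 trees / 4.9 ha
Density = 291 trees/ha

291


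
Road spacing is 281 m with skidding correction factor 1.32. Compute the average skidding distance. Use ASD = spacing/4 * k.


Formula: ASD = (spacing / 4) * correction
Uncorrected distance = spacing / 4 = 281 / 4 = 70.25 m
ASD = 70.25 * 1.32 = 93 m

93


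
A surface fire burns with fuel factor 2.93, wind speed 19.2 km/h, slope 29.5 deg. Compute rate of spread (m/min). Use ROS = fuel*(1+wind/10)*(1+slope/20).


Formula: ROS = fuel * (1 + wind/10) * (1 + slope/20)
Wind factor = 1 + 19.2/10 = 2.92
Slope factor = 1 + 29.5/20 = 2.475
ROS = 2.93 * 2.92 * 2.475 = 21.18 m/min

21.18


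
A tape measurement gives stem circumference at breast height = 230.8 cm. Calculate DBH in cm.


Formula: DBH = C / pi
DBH = 230.8 / pi
pi = 3.14159...
DBH = 73.5 cm

73.5


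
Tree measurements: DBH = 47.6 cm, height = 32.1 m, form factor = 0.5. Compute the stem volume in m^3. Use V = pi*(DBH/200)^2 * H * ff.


Formula: V = pi * (DBH/200)^2 * H * ff
Radius = DBH/200 = 47.6/200 = 0.238 m
Radius^2 = 0.238^2 = 0.056644 m^2
V = pi * 0.056644 * 32.1 * 0.5
V = 2.856 m^3

2.856


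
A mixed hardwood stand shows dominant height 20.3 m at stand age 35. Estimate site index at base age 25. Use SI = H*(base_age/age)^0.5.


Formula: SI = H_dom * (base_age / age)^0.5
Age ratio = 25 / 35 = 0.71429
sqrt(age_ratio) = 0.84515
SI = 20.3 * 0.84515 = 17.2 m

17.2


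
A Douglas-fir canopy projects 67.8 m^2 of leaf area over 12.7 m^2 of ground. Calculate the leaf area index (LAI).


Formula: LAI = total leaf area / ground area  (dimensionless)
LAI = 67.8 m^2 / 12.7 m^2
LAI = 5.34

5.34


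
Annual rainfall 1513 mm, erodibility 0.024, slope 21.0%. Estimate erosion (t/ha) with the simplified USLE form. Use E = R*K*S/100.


Formula: E = R * K * S / 100  (simplified USLE)
R * K = 1513 * 0.024 = 36.312
E = 36.312 * 21.0 / 100 = 7.63 t/ha

7.63


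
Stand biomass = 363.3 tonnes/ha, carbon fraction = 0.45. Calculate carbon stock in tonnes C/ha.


Formula: Carbon Stock = Biomass * Carbon Fraction
C = 363.3 t/ha * 0.45
C = 163.5 t C/ha

163.5


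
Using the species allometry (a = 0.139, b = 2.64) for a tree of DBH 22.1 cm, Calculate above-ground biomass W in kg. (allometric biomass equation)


Formula: W = a * DBH^b  (allometric power law)
DBH^b = 22.1^2.64 = 3541.5681
W = 0.139 * 3541.5681 = 492.3 kg

492.3


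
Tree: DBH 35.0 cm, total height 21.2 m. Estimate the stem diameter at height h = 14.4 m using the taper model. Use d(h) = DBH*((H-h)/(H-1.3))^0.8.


Taper: d(h) = DBH * ((H - h) / (H - 1.3))^0.8
Numerator = H - h = 21.2 - 14.4 = 6.8 m
Denominator = H - 1.3 = 21.2 - 1.3 = 19.9 m
Ratio = 6.8 / 19.9 = 0.34171
d = 35.0 * 0.34171^0.8 = 14.8 cm

14.8


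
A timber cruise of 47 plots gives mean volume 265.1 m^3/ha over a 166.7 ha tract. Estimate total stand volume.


Formula: Total Volume = Mean Volume per ha * Total Area
Total Volume = 265.1 m^3/ha * 166.7 ha
Total Volume = 44192 m^3

44192


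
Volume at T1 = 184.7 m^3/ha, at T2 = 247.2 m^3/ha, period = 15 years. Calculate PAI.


Formula: PAI = (V_T2 - V_T1) / (T2 - T1)
Volume increment = 247.2 - 184.7 = 62.5 m^3/ha
PAI = 62.5 / 15 = 4.17 m^3/ha/year

4.17


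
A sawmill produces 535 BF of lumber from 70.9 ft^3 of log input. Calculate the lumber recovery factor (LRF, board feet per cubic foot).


Formula: LRF = Lumber Output (BF) / Log Input (ft^3)
LRF = 535 BF / 70.9 ft^3
LRF = 7.55 BF/ft^3

7.55


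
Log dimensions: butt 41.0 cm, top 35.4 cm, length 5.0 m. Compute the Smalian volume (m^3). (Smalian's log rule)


Smalian: V = (A1 + A2)/2 * L,  A = pi*(D/200)^2
A1 = pi*(41.0/200)^2 = 0.132025 m^2
A2 = pi*(35.4/200)^2 = 0.098423 m^2
V = (0.132025+0.098423)/2*5.0 = 0.5761 m^3

0.5761


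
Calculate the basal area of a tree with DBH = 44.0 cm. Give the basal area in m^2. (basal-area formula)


Formula: BA = pi * (DBH/2)^2 / 10000  (cm^2 to m^2)
Radius = DBH/2 = 44.0/2 = 22.0 cm
BA = pi * 22.0^2 / 10000
   = 1520.5308 cm^2 / 10000
   = 0.1521 m^2

0.1521


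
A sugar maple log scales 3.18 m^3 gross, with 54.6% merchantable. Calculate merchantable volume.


Formula: MV = V_total * (merchantable_pct / 100)
Merchantable fraction = 54.6% / 100 = 0.546
MV = 3.18 m^3 * 0.546 = 1.736 m^3

1.736


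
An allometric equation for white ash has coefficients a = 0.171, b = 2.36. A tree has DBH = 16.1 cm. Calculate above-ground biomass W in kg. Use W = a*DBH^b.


Formula: W = a * DBH^b  (allometric power law)
DBH^b = 16.1^2.36 = 704.8701
W = 0.171 * 704.8701 = 120.5 kg

120.5


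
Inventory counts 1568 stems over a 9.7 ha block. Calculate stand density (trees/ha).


Formula: Stand Density = N_trees / Area_ha
Density = 1568 trees / 9.7 ha
Density = 162 trees/ha

162


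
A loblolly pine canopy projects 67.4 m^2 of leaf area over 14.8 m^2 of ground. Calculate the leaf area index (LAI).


Formula: LAI = total leaf area / ground area  (dimensionless)
LAI = 67.4 m^2 / 14.8 m^2
LAI = 4.55

4.55


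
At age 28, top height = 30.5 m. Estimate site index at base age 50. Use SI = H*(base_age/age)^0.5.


Formula: SI = H_dom * (base_age / age)^0.5
Age ratio = 50 / 28 = 1.78571
sqrt(age_ratio) = 1.33631
SI = 30.5 * 1.33631 = 40.8 m

40.8


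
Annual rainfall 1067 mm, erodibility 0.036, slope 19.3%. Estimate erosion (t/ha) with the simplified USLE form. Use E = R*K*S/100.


Formula: E = R * K * S / 100  (simplified USLE)
R * K = 1067 * 0.036 = 38.412
E = 38.412 * 19.3 / 100 = 7.41 t/ha

7.41


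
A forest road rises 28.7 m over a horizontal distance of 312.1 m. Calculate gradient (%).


Formula: Gradient = rise / run * 100
Gradient = 28.7 / 312.1 * 100 = 9.2%

9.2


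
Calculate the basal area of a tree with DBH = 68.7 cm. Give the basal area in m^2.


Formula: BA = pi * (DBH/2)^2 / 10000  (cm^2 to m^2)
Radius = DBH/2 = 68.7/2 = 34.35 cm
BA = pi * 34.35^2 / 10000
   = 3706.8359 cm^2 / 10000
   = 0.3707 m^2

0.3707


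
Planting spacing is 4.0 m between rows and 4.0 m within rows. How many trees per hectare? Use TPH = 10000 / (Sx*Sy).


Formula: TPH = 10000 m^2/ha / (spacing_x * spacing_y)
Area per tree = 4.0 m * 4.0 m = 16.0 m^2
TPH = 10000 / 16.0 = 625 trees/ha

625


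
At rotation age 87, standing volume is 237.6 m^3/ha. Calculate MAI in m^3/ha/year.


Formula: MAI = Total Volume / Stand Age
MAI = 237.6 m^3/ha / 87 years
MAI = 2.73 m^3/ha/year

2.73


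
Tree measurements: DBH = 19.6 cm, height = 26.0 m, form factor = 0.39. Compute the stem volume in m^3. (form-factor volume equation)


Formula: V = pi * (DBH/200)^2 * H * ff
Radius = DBH/200 = 19.6/200 = 0.098 m
Radius^2 = 0.098^2 = 0.009604 m^2
V = pi * 0.009604 * 26.0 * 0.39
V = 0.306 m^3

0.306


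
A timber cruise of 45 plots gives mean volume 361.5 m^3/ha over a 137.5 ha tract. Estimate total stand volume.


Formula: Total Volume = Mean Volume per ha * Total Area
Total Volume = 361.5 m^3/ha * 137.5 ha
Total Volume = 49706 m^3

49706


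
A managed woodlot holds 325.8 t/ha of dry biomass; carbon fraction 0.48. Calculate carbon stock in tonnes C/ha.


Formula: Carbon Stock = Biomass * Carbon Fraction
C = 325.8 t/ha * 0.48
C = 156.4 t C/ha

156.4


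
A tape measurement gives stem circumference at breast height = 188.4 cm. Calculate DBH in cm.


Formula: DBH = C / pi
DBH = 188.4 / pi
pi = 3.14159...
DBH = 60.0 cm

60.0


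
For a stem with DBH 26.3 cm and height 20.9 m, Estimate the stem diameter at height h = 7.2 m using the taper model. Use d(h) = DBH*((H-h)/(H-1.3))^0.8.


Taper: d(h) = DBH * ((H - h) / (H - 1.3))^0.8
Numerator = H - h = 20.9 - 7.2 = 13.7 m
Denominator = H - 1.3 = 20.9 - 1.3 = 19.6 m
Ratio = 13.7 / 19.6 = 0.69898
d = 26.3 * 0.69898^0.8 = 19.7 cm

19.7


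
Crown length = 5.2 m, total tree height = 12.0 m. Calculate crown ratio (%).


Formula: Crown Ratio = (Crown Length / Total Height) * 100
CR = (5.2 m / 12.0 m) * 100
CR = 0.4333 * 100 = 43.3%

43.3


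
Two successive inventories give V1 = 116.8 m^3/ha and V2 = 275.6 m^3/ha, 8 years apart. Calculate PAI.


Formula: PAI = (V_T2 - V_T1) / (T2 - T1)
Volume increment = 275.6 - 116.8 = 158.8 m^3/ha
PAI = 158.8 / 8 = 19.85 m^3/ha/year

19.85


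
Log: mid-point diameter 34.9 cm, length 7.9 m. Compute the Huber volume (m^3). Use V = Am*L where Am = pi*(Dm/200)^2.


Huber: V = Am * L,  Am = pi*(Dm/200)^2
Am = pi*(34.9/200)^2 = 0.095662 m^2
V = 0.095662*7.9 = 0.7557 m^3

0.7557


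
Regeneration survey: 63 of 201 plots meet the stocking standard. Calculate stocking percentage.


Formula: Stocking % = stocked plots / total plots * 100
Stocking = 63 / 201 * 100
Stocking = 0.3134 * 100 = 31.3%

31.3


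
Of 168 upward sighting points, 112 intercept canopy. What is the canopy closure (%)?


Formula: Canopy closure = covered points / total points * 100
Closure = 112 / 168 * 100
Closure = 0.6667 * 100 = 66.7%

66.7


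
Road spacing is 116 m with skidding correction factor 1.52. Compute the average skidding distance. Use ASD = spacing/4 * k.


Formula: ASD = (spacing / 4) * correction
Uncorrected distance = spacing / 4 = 116 / 4 = 29 m
ASD = 29 * 1.52 = 44 m

44


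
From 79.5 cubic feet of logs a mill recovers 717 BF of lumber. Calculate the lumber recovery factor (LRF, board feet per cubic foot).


Formula: LRF = Lumber Output (BF) / Log Input (ft^3)
LRF = 717 BF / 79.5 ft^3
LRF = 9.02 BF/ft^3

9.02


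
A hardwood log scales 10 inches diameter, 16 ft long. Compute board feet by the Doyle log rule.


Doyle: BF = (D - 4)^2 * L / 16
Adjusted diameter = 10 - 4 = 6 in
(D-4)^2 = 6^2 = 36
BF = 36 * 16 / 16 = 36 BF

36


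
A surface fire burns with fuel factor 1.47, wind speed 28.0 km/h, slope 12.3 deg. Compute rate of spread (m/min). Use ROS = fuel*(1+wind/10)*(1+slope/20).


Formula: ROS = fuel * (1 + wind/10) * (1 + slope/20)
Wind factor = 1 + 28.0/10 = 3.8
Slope factor = 1 + 12.3/20 = 1.615
ROS = 1.47 * 3.8 * 1.615 = 9.02 m/min

9.02


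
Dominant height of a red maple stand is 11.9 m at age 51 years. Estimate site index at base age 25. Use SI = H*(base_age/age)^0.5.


Formula: SI = H_dom * (base_age / age)^0.5
Age ratio = 25 / 51 = 0.4902
sqrt(age_ratio) = 0.70014
SI = 11.9 * 0.70014 = 8.3 m

8.3


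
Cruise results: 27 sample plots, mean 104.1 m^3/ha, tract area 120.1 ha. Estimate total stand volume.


Formula: Total Volume = Mean Volume per ha * Total Area
Total Volume = 104.1 m^3/ha * 120.1 ha
Total Volume = 12502 m^3

12502


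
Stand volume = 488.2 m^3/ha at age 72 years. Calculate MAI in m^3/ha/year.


Formula: MAI = Total Volume / Stand Age
MAI = 488.2 m^3/ha / 72 years
MAI = 6.78 m^3/ha/year

6.78


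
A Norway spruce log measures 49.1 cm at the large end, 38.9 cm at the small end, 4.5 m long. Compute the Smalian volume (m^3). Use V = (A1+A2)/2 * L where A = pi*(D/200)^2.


Smalian: V = (A1 + A2)/2 * L,  A = pi*(D/200)^2
A1 = pi*(49.1/200)^2 = 0.189345 m^2
A2 = pi*(38.9/200)^2 = 0.118847 m^2
V = (0.189345+0.118847)/2*4.5 = 0.6934 m^3

0.6934


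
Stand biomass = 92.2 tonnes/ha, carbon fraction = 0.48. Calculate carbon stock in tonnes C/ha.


Formula: Carbon Stock = Biomass * Carbon Fraction
C = 92.2 t/ha * 0.48
C = 44.3 t C/ha

44.3


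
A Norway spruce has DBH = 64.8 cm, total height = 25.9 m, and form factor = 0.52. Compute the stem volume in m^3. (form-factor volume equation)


Formula: V = pi * (DBH/200)^2 * H * ff
Radius = DBH/200 = 64.8/200 = 0.324 m
Radius^2 = 0.324^2 = 0.104976 m^2
V = pi * 0.104976 * 25.9 * 0.52
V = 4.442 m^3

4.442


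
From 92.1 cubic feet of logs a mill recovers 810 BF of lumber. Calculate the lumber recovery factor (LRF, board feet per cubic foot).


Formula: LRF = Lumber Output (BF) / Log Input (ft^3)
LRF = 810 BF / 92.1 ft^3
LRF = 8.79 BF/ft^3

8.79


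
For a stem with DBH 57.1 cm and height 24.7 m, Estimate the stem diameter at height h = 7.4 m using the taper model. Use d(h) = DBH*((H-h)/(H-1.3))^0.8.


Taper: d(h) = DBH * ((H - h) / (H - 1.3))^0.8
Numerator = H - h = 24.7 - 7.4 = 17.3 m
Denominator = H - 1.3 = 24.7 - 1.3 = 23.4 m
Ratio = 17.3 / 23.4 = 0.73932
d = 57.1 * 0.73932^0.8 = 44.8 cm

44.8


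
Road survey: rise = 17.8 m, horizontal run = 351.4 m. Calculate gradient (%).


Formula: Gradient = rise / run * 100
Gradient = 17.8 / 351.4 * 100 = 5.1%

5.1


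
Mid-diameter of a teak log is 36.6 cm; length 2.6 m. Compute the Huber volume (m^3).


Huber: V = Am * L,  Am = pi*(Dm/200)^2
Am = pi*(36.6/200)^2 = 0.105209 m^2
V = 0.105209*2.6 = 0.2735 m^3

0.2735


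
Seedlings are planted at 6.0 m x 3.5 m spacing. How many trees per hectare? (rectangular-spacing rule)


Formula: TPH = 10000 m^2/ha / (spacing_x * spacing_y)
Area per tree = 6.0 m * 3.5 m = 21.0 m^2
TPH = 10000 / 21.0 = 476 trees/ha

476


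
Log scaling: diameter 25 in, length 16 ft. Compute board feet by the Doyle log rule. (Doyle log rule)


Doyle: BF = (D - 4)^2 * L / 16
Adjusted diameter = 25 - 4 = 21 in
(D-4)^2 = 21^2 = 441
BF = 441 * 16 / 16 = 441 BF

441


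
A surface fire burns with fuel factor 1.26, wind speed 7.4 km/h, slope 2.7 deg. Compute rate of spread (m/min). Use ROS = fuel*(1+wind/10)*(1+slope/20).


Formula: ROS = fuel * (1 + wind/10) * (1 + slope/20)
Wind factor = 1 + 7.4/10 = 1.74
Slope factor = 1 + 2.7/20 = 1.135
ROS = 1.26 * 1.74 * 1.135 = 2.49 m/min

2.49


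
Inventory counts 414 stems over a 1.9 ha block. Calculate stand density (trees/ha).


Formula: Stand Density = N_trees / Area_ha
Density = 414 trees / 1.9 ha
Density = 218 trees/ha

218


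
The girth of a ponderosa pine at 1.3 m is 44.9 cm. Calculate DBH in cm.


Formula: DBH = C / pi
DBH = 44.9 / pi
pi = 3.14159...
DBH = 14.3 cm

14.3


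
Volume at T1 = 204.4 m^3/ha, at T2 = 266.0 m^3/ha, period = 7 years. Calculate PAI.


Formula: PAI = (V_T2 - V_T1) / (T2 - T1)
Volume increment = 266.0 - 204.4 = 61.6 m^3/ha
PAI = 61.6 / 7 = 8.8 m^3/ha/year

8.8


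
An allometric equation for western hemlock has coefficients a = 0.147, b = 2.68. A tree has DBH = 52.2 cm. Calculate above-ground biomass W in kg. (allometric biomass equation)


Formula: W = a * DBH^b  (allometric power law)
DBH^b = 52.2^2.68 = 40119.6327
W = 0.147 * 40119.6327 = 5897.6 kg

5897.6


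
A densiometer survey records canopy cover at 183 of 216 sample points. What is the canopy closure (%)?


Formula: Canopy closure = covered points / total points * 100
Closure = 183 / 216 * 100
Closure = 0.8472 * 100 = 84.7%

84.7


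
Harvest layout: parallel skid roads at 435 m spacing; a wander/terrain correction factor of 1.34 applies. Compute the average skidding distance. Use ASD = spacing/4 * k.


Formula: ASD = (spacing / 4) * correction
Uncorrected distance = spacing / 4 = 435 / 4 = 108.75 m
ASD = 108.75 * 1.34 = 146 m

146


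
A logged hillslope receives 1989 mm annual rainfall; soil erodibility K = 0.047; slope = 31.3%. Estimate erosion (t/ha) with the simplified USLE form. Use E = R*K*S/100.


Formula: E = R * K * S / 100  (simplified USLE)
R * K = 1989 * 0.047 = 93.483
E = 93.483 * 31.3 / 100 = 29.26 t/ha

29.26


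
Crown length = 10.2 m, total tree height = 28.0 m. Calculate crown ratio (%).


Formula: Crown Ratio = (Crown Length / Total Height) * 100
CR = (10.2 m / 28.0 m) * 100
CR = 0.3643 * 100 = 36.4%

36.4


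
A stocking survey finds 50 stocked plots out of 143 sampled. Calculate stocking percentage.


Formula: Stocking % = stocked plots / total plots * 100
Stocking = 50 / 143 * 100
Stocking = 0.3497 * 100 = 35.0%

35.0


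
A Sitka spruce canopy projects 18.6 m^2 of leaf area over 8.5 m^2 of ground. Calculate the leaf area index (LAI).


Formula: LAI = total leaf area / ground area  (dimensionless)
LAI = 18.6 m^2 / 8.5 m^2
LAI = 2.19

2.19


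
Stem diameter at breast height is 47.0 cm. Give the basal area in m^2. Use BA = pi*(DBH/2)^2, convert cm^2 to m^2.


Formula: BA = pi * (DBH/2)^2 / 10000  (cm^2 to m^2)
Radius = DBH/2 = 47.0/2 = 23.5 cm
BA = pi * 23.5^2 / 10000
   = 1734.9445 cm^2 / 10000
   = 0.1735 m^2

0.1735


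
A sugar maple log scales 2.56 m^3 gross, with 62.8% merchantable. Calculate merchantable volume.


Formula: MV = V_total * (merchantable_pct / 100)
Merchantable fraction = 62.8% / 100 = 0.628
MV = 2.56 m^3 * 0.628 = 1.608 m^3

1.608


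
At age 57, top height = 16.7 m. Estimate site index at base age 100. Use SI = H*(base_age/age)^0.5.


Formula: SI = H_dom * (base_age / age)^0.5
Age ratio = 100 / 57 = 1.75439
sqrt(age_ratio) = 1.32453
SI = 16.7 * 1.32453 = 22.1 m

22.1


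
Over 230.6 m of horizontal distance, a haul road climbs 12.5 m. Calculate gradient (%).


Formula: Gradient = rise / run * 100
Gradient = 12.5 / 230.6 * 100 = 5.4%

5.4


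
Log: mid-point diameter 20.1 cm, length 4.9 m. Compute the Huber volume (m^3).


Huber: V = Am * L,  Am = pi*(Dm/200)^2
Am = pi*(20.1/200)^2 = 0.031731 m^2
V = 0.031731*4.9 = 0.1555 m^3

0.1555


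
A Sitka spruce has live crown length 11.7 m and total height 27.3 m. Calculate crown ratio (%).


Formula: Crown Ratio = (Crown Length / Total Height) * 100
CR = (11.7 m / 27.3 m) * 100
CR = 0.4286 * 100 = 42.9%

42.9


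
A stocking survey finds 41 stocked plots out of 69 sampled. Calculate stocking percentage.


Formula: Stocking % = stocked plots / total plots * 100
Stocking = 41 / 69 * 100
Stocking = 0.5942 * 100 = 59.4%

59.4


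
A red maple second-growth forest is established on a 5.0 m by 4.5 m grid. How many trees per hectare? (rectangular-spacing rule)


Formula: TPH = 10000 m^2/ha / (spacing_x * spacing_y)
Area per tree = 5.0 m * 4.5 m = 22.5 m^2
TPH = 10000 / 22.5 = 444 trees/ha

444


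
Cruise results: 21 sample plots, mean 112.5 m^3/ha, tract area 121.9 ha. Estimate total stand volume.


Formula: Total Volume = Mean Volume per ha * Total Area
Total Volume = 112.5 m^3/ha * 121.9 ha
Total Volume = 13714 m^3

13714


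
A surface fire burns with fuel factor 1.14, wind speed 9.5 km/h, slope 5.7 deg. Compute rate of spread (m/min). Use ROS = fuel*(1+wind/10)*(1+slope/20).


Formula: ROS = fuel * (1 + wind/10) * (1 + slope/20)
Wind factor = 1 + 9.5/10 = 1.95
Slope factor = 1 + 5.7/20 = 1.285
ROS = 1.14 * 1.95 * 1.285 = 2.86 m/min

2.86


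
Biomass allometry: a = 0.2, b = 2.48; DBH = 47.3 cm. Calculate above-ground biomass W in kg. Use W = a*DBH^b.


Formula: W = a * DBH^b  (allometric power law)
DBH^b = 47.3^2.48 = 14244.7762
W = 0.2 * 14244.7762 = 2849.0 kg

2849.0


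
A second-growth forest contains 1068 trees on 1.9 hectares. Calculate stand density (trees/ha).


Formula: Stand Density = N_trees / Area_ha
Density = 1068 trees / 1.9 ha
Density = 562 trees/ha

562


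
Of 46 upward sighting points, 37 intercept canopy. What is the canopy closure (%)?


Formula: Canopy closure = covered points / total points * 100
Closure = 37 / 46 * 100
Closure = 0.8043 * 100 = 80.4%

80.4


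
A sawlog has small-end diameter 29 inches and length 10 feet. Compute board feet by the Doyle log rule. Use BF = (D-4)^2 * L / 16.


Doyle: BF = (D - 4)^2 * L / 16
Adjusted diameter = 29 - 4 = 25 in
(D-4)^2 = 25^2 = 625
BF = 625 * 10 / 16 = 391 BF

391


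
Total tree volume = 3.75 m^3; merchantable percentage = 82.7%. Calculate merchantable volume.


Formula: MV = V_total * (merchantable_pct / 100)
Merchantable fraction = 82.7% / 100 = 0.827
MV = 3.75 m^3 * 0.827 = 3.101 m^3

3.101


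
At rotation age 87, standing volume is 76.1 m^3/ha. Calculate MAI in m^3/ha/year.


Formula: MAI = Total Volume / Stand Age
MAI = 76.1 m^3/ha / 87 years
MAI = 0.87 m^3/ha/year

0.87


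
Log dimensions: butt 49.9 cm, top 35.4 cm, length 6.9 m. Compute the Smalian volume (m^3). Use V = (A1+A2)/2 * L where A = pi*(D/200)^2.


Smalian: V = (A1 + A2)/2 * L,  A = pi*(D/200)^2
A1 = pi*(49.9/200)^2 = 0.195565 m^2
A2 = pi*(35.4/200)^2 = 0.098423 m^2
V = (0.195565+0.098423)/2*6.9 = 1.0143 m^3

1.0143


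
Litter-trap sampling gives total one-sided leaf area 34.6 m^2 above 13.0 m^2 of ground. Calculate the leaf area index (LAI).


Formula: LAI = total leaf area / ground area  (dimensionless)
LAI = 34.6 m^2 / 13.0 m^2
LAI = 2.66

2.66


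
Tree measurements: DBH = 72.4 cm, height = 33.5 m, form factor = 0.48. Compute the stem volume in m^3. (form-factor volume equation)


Formula: V = pi * (DBH/200)^2 * H * ff
Radius = DBH/200 = 72.4/200 = 0.362 m
Radius^2 = 0.362^2 = 0.131044 m^2
V = pi * 0.131044 * 33.5 * 0.48
V = 6.62 m^3

6.62


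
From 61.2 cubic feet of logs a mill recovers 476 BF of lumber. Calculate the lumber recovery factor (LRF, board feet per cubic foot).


Formula: LRF = Lumber Output (BF) / Log Input (ft^3)
LRF = 476 BF / 61.2 ft^3
LRF = 7.78 BF/ft^3

7.78


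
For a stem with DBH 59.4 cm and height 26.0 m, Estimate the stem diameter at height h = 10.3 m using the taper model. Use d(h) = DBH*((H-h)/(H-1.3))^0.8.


Taper: d(h) = DBH * ((H - h) / (H - 1.3))^0.8
Numerator = H - h = 26.0 - 10.3 = 15.7 m
Denominator = H - 1.3 = 26.0 - 1.3 = 24.7 m
Ratio = 15.7 / 24.7 = 0.63563
d = 59.4 * 0.63563^0.8 = 41.3 cm

41.3


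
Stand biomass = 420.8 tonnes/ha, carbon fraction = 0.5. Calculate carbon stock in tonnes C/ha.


Formula: Carbon Stock = Biomass * Carbon Fraction
C = 420.8 t/ha * 0.5
C = 210.4 t C/ha

210.4


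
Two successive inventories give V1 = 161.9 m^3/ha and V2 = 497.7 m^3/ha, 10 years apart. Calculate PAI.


Formula: PAI = (V_T2 - V_T1) / (T2 - T1)
Volume increment = 497.7 - 161.9 = 335.8 m^3/ha
PAI = 335.8 / 10 = 33.58 m^3/ha/year

33.58


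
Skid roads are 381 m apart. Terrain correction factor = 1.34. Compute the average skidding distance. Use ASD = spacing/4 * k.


Formula: ASD = (spacing / 4) * correction
Uncorrected distance = spacing / 4 = 381 / 4 = 95.25 m
ASD = 95.25 * 1.34 = 128 m

128


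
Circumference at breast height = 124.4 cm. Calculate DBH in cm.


Formula: DBH = C / pi
DBH = 124.4 / pi
pi = 3.14159...
DBH = 39.6 cm

39.6


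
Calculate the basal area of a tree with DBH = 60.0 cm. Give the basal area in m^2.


Formula: BA = pi * (DBH/2)^2 / 10000  (cm^2 to m^2)
Radius = DBH/2 = 60.0/2 = 30.0 cm
BA = pi * 30.0^2 / 10000
   = 2827.4334 cm^2 / 10000
   = 0.2827 m^2

0.2827


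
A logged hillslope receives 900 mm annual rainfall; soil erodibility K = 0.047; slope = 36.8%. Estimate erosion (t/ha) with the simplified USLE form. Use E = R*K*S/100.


Formula: E = R * K * S / 100  (simplified USLE)
R * K = 900 * 0.047 = 42.3
E = 42.3 * 36.8 / 100 = 15.57 t/ha

15.57


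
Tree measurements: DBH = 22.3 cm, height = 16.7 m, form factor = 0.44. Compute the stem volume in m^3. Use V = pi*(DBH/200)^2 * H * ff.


Formula: V = pi * (DBH/200)^2 * H * ff
Radius = DBH/200 = 22.3/200 = 0.1115 m
Radius^2 = 0.1115^2 = 0.01243225 m^2
V = pi * 0.01243225 * 16.7 * 0.44
V = 0.287 m^3

0.287


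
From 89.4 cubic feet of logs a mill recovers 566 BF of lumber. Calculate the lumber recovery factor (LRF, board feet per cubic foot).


Formula: LRF = Lumber Output (BF) / Log Input (ft^3)
LRF = 566 BF / 89.4 ft^3
LRF = 6.33 BF/ft^3

6.33


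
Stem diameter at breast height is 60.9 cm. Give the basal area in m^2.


Formula: BA = pi * (DBH/2)^2 / 10000  (cm^2 to m^2)
Radius = DBH/2 = 60.9/2 = 30.45 cm
BA = pi * 30.45^2 / 10000
   = 2912.8926 cm^2 / 10000
   = 0.2913 m^2

0.2913


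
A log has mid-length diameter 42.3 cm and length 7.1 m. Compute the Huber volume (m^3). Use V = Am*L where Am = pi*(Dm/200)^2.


Huber: V = Am * L,  Am = pi*(Dm/200)^2
Am = pi*(42.3/200)^2 = 0.140531 m^2
V = 0.140531*7.1 = 0.9978 m^3

0.9978


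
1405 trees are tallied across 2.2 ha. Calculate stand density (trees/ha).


Formula: Stand Density = N_trees / Area_ha
Density = 1405 trees / 2.2 ha
Density = 639 trees/ha

639


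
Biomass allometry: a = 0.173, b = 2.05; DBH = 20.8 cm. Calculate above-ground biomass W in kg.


Formula: W = a * DBH^b  (allometric power law)
DBH^b = 20.8^2.05 = 503.5352
W = 0.173 * 503.5352 = 87.1 kg

87.1


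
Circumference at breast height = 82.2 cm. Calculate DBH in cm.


Formula: DBH = C / pi
DBH = 82.2 / pi
pi = 3.14159...
DBH = 26.2 cm

26.2


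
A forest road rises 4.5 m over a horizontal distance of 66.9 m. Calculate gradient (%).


Formula: Gradient = rise / run * 100
Gradient = 4.5 / 66.9 * 100 = 6.7%

6.7


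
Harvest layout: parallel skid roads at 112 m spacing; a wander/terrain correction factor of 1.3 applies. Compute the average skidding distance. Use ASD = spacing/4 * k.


Formula: ASD = (spacing / 4) * correction
Uncorrected distance = spacing / 4 = 112 / 4 = 28 m
ASD = 28 * 1.3 = 36 m

36


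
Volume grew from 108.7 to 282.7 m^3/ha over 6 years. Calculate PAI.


Formula: PAI = (V_T2 - V_T1) / (T2 - T1)
Volume increment = 282.7 - 108.7 = 174.0 m^3/ha
PAI = 174.0 / 6 = 29.0 m^3/ha/year

29.0


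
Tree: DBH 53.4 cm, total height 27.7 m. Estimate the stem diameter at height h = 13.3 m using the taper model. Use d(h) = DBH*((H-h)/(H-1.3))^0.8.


Taper: d(h) = DBH * ((H - h) / (H - 1.3))^0.8
Numerator = H - h = 27.7 - 13.3 = 14.4 m
Denominator = H - 1.3 = 27.7 - 1.3 = 26.4 m
Ratio = 14.4 / 26.4 = 0.54545
d = 53.4 * 0.54545^0.8 = 32.9 cm

32.9


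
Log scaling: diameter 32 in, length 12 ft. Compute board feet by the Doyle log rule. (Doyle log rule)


Doyle: BF = (D - 4)^2 * L / 16
Adjusted diameter = 32 - 4 = 28 in
(D-4)^2 = 28^2 = 784
BF = 784 * 12 / 16 = 588 BF

588


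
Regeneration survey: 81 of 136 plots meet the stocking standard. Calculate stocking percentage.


Formula: Stocking % = stocked plots / total plots * 100
Stocking = 81 / 136 * 100
Stocking = 0.5956 * 100 = 59.6%

59.6


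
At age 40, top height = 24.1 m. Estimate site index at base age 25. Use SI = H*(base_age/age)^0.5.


Formula: SI = H_dom * (base_age / age)^0.5
Age ratio = 25 / 40 = 0.625
sqrt(age_ratio) = 0.79057
SI = 24.1 * 0.79057 = 19.1 m

19.1


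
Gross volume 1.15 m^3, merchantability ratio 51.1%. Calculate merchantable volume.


Formula: MV = V_total * (merchantable_pct / 100)
Merchantable fraction = 51.1% / 100 = 0.511
MV = 1.15 m^3 * 0.511 = 0.588 m^3

0.588


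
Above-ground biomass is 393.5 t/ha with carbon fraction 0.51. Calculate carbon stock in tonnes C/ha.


Formula: Carbon Stock = Biomass * Carbon Fraction
C = 393.5 t/ha * 0.51
C = 200.7 t C/ha

200.7


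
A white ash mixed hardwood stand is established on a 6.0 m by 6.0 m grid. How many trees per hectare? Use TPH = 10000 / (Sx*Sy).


Formula: TPH = 10000 m^2/ha / (spacing_x * spacing_y)
Area per tree = 6.0 m * 6.0 m = 36.0 m^2
TPH = 10000 / 36.0 = 278 trees/ha

278


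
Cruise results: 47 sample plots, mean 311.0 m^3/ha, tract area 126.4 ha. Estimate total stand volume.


Formula: Total Volume = Mean Volume per ha * Total Area
Total Volume = 311.0 m^3/ha * 126.4 ha
Total Volume = 39310 m^3

39310
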